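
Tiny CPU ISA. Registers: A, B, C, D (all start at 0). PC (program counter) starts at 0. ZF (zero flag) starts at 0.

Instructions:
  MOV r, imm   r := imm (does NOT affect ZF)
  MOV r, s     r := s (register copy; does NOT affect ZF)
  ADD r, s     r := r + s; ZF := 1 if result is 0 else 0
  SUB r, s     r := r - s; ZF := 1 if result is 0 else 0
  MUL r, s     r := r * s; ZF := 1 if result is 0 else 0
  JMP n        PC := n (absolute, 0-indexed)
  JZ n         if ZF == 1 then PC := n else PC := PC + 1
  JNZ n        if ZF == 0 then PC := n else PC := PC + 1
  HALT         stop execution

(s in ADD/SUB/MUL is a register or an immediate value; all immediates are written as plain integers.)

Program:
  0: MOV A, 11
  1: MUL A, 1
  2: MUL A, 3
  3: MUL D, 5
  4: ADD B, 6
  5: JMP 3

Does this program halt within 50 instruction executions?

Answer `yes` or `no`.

Step 1: PC=0 exec 'MOV A, 11'. After: A=11 B=0 C=0 D=0 ZF=0 PC=1
Step 2: PC=1 exec 'MUL A, 1'. After: A=11 B=0 C=0 D=0 ZF=0 PC=2
Step 3: PC=2 exec 'MUL A, 3'. After: A=33 B=0 C=0 D=0 ZF=0 PC=3
Step 4: PC=3 exec 'MUL D, 5'. After: A=33 B=0 C=0 D=0 ZF=1 PC=4
Step 5: PC=4 exec 'ADD B, 6'. After: A=33 B=6 C=0 D=0 ZF=0 PC=5
Step 6: PC=5 exec 'JMP 3'. After: A=33 B=6 C=0 D=0 ZF=0 PC=3
Step 7: PC=3 exec 'MUL D, 5'. After: A=33 B=6 C=0 D=0 ZF=1 PC=4
Step 8: PC=4 exec 'ADD B, 6'. After: A=33 B=12 C=0 D=0 ZF=0 PC=5
Step 9: PC=5 exec 'JMP 3'. After: A=33 B=12 C=0 D=0 ZF=0 PC=3
Step 10: PC=3 exec 'MUL D, 5'. After: A=33 B=12 C=0 D=0 ZF=1 PC=4
Step 11: PC=4 exec 'ADD B, 6'. After: A=33 B=18 C=0 D=0 ZF=0 PC=5
Step 12: PC=5 exec 'JMP 3'. After: A=33 B=18 C=0 D=0 ZF=0 PC=3
Step 13: PC=3 exec 'MUL D, 5'. After: A=33 B=18 C=0 D=0 ZF=1 PC=4
Step 14: PC=4 exec 'ADD B, 6'. After: A=33 B=24 C=0 D=0 ZF=0 PC=5
Step 15: PC=5 exec 'JMP 3'. After: A=33 B=24 C=0 D=0 ZF=0 PC=3
After 50 steps: not halted. PC revisits the same instructions with no path to HALT; will never halt.

Answer: no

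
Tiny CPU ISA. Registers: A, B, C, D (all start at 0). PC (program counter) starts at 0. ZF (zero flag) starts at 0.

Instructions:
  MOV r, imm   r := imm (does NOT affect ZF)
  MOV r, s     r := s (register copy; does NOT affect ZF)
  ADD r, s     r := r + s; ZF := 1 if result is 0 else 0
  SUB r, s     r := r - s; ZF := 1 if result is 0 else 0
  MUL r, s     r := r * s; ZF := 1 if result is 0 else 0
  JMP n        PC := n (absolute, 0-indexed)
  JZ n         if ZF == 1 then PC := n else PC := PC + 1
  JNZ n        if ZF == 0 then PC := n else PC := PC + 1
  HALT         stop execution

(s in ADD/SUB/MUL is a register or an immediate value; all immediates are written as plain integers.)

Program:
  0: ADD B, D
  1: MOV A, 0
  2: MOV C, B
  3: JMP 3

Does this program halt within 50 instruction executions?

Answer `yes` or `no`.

Answer: no

Derivation:
Step 1: PC=0 exec 'ADD B, D'. After: A=0 B=0 C=0 D=0 ZF=1 PC=1
Step 2: PC=1 exec 'MOV A, 0'. After: A=0 B=0 C=0 D=0 ZF=1 PC=2
Step 3: PC=2 exec 'MOV C, B'. After: A=0 B=0 C=0 D=0 ZF=1 PC=3
Step 4: PC=3 exec 'JMP 3'. After: A=0 B=0 C=0 D=0 ZF=1 PC=3
State after step 4 equals state after step 3: the program is in a cycle of length 1 and will never halt.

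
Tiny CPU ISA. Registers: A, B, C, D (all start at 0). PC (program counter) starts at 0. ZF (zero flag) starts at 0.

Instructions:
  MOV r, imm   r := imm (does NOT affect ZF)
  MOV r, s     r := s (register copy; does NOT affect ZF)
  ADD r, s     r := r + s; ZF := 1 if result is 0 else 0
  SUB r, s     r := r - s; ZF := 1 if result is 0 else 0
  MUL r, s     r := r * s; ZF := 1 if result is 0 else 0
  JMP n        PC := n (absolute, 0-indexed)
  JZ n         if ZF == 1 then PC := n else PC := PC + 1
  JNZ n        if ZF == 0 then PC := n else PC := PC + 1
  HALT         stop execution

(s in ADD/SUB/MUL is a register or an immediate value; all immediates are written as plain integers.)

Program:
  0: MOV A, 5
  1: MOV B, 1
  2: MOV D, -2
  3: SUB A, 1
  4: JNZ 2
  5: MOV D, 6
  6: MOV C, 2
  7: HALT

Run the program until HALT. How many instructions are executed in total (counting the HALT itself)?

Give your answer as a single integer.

Step 1: PC=0 exec 'MOV A, 5'. After: A=5 B=0 C=0 D=0 ZF=0 PC=1
Step 2: PC=1 exec 'MOV B, 1'. After: A=5 B=1 C=0 D=0 ZF=0 PC=2
Step 3: PC=2 exec 'MOV D, -2'. After: A=5 B=1 C=0 D=-2 ZF=0 PC=3
Step 4: PC=3 exec 'SUB A, 1'. After: A=4 B=1 C=0 D=-2 ZF=0 PC=4
Step 5: PC=4 exec 'JNZ 2'. After: A=4 B=1 C=0 D=-2 ZF=0 PC=2
Step 6: PC=2 exec 'MOV D, -2'. After: A=4 B=1 C=0 D=-2 ZF=0 PC=3
Step 7: PC=3 exec 'SUB A, 1'. After: A=3 B=1 C=0 D=-2 ZF=0 PC=4
Step 8: PC=4 exec 'JNZ 2'. After: A=3 B=1 C=0 D=-2 ZF=0 PC=2
Step 9: PC=2 exec 'MOV D, -2'. After: A=3 B=1 C=0 D=-2 ZF=0 PC=3
Step 10: PC=3 exec 'SUB A, 1'. After: A=2 B=1 C=0 D=-2 ZF=0 PC=4
Step 11: PC=4 exec 'JNZ 2'. After: A=2 B=1 C=0 D=-2 ZF=0 PC=2
Step 12: PC=2 exec 'MOV D, -2'. After: A=2 B=1 C=0 D=-2 ZF=0 PC=3
Step 13: PC=3 exec 'SUB A, 1'. After: A=1 B=1 C=0 D=-2 ZF=0 PC=4
Step 14: PC=4 exec 'JNZ 2'. After: A=1 B=1 C=0 D=-2 ZF=0 PC=2
Step 15: PC=2 exec 'MOV D, -2'. After: A=1 B=1 C=0 D=-2 ZF=0 PC=3
Step 16: PC=3 exec 'SUB A, 1'. After: A=0 B=1 C=0 D=-2 ZF=1 PC=4
Step 17: PC=4 exec 'JNZ 2'. After: A=0 B=1 C=0 D=-2 ZF=1 PC=5
Step 18: PC=5 exec 'MOV D, 6'. After: A=0 B=1 C=0 D=6 ZF=1 PC=6
Step 19: PC=6 exec 'MOV C, 2'. After: A=0 B=1 C=2 D=6 ZF=1 PC=7
Step 20: PC=7 exec 'HALT'. After: A=0 B=1 C=2 D=6 ZF=1 PC=7 HALTED
Total instructions executed: 20

Answer: 20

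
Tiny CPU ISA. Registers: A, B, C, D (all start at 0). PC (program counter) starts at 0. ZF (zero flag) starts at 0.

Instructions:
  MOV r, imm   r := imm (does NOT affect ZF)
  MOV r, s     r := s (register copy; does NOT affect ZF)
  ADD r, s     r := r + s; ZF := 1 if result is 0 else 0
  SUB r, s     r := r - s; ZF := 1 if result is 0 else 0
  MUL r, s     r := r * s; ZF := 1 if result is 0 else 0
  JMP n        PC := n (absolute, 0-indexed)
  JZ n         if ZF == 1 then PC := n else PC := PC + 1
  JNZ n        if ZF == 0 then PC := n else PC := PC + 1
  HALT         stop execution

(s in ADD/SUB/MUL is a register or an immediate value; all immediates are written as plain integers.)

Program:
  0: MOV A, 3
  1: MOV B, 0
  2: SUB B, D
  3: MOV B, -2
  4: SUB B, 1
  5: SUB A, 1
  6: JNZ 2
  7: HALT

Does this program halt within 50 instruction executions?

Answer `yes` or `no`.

Step 1: PC=0 exec 'MOV A, 3'. After: A=3 B=0 C=0 D=0 ZF=0 PC=1
Step 2: PC=1 exec 'MOV B, 0'. After: A=3 B=0 C=0 D=0 ZF=0 PC=2
Step 3: PC=2 exec 'SUB B, D'. After: A=3 B=0 C=0 D=0 ZF=1 PC=3
Step 4: PC=3 exec 'MOV B, -2'. After: A=3 B=-2 C=0 D=0 ZF=1 PC=4
Step 5: PC=4 exec 'SUB B, 1'. After: A=3 B=-3 C=0 D=0 ZF=0 PC=5
Step 6: PC=5 exec 'SUB A, 1'. After: A=2 B=-3 C=0 D=0 ZF=0 PC=6
Step 7: PC=6 exec 'JNZ 2'. After: A=2 B=-3 C=0 D=0 ZF=0 PC=2
Step 8: PC=2 exec 'SUB B, D'. After: A=2 B=-3 C=0 D=0 ZF=0 PC=3
Step 9: PC=3 exec 'MOV B, -2'. After: A=2 B=-2 C=0 D=0 ZF=0 PC=4
Step 10: PC=4 exec 'SUB B, 1'. After: A=2 B=-3 C=0 D=0 ZF=0 PC=5
Step 11: PC=5 exec 'SUB A, 1'. After: A=1 B=-3 C=0 D=0 ZF=0 PC=6
Step 12: PC=6 exec 'JNZ 2'. After: A=1 B=-3 C=0 D=0 ZF=0 PC=2
Step 13: PC=2 exec 'SUB B, D'. After: A=1 B=-3 C=0 D=0 ZF=0 PC=3
Step 14: PC=3 exec 'MOV B, -2'. After: A=1 B=-2 C=0 D=0 ZF=0 PC=4
Step 15: PC=4 exec 'SUB B, 1'. After: A=1 B=-3 C=0 D=0 ZF=0 PC=5
Step 16: PC=5 exec 'SUB A, 1'. After: A=0 B=-3 C=0 D=0 ZF=1 PC=6
Step 17: PC=6 exec 'JNZ 2'. After: A=0 B=-3 C=0 D=0 ZF=1 PC=7
Step 18: PC=7 exec 'HALT'. After: A=0 B=-3 C=0 D=0 ZF=1 PC=7 HALTED

Answer: yes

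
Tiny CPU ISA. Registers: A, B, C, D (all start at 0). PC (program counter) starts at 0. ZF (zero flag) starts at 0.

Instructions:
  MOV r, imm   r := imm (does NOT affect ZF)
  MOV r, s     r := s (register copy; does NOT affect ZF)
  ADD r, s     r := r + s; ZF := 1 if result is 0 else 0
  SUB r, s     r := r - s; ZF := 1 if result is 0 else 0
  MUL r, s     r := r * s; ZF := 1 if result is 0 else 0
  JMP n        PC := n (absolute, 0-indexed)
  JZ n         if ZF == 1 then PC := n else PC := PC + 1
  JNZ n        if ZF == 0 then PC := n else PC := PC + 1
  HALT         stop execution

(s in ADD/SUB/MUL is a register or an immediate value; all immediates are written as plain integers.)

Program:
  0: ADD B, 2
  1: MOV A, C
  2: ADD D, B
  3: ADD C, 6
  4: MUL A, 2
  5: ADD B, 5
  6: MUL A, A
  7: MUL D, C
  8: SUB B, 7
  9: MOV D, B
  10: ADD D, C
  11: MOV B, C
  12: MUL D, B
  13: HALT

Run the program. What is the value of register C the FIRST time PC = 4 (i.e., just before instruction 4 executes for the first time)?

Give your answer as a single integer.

Step 1: PC=0 exec 'ADD B, 2'. After: A=0 B=2 C=0 D=0 ZF=0 PC=1
Step 2: PC=1 exec 'MOV A, C'. After: A=0 B=2 C=0 D=0 ZF=0 PC=2
Step 3: PC=2 exec 'ADD D, B'. After: A=0 B=2 C=0 D=2 ZF=0 PC=3
Step 4: PC=3 exec 'ADD C, 6'. After: A=0 B=2 C=6 D=2 ZF=0 PC=4
First time PC=4: C=6

6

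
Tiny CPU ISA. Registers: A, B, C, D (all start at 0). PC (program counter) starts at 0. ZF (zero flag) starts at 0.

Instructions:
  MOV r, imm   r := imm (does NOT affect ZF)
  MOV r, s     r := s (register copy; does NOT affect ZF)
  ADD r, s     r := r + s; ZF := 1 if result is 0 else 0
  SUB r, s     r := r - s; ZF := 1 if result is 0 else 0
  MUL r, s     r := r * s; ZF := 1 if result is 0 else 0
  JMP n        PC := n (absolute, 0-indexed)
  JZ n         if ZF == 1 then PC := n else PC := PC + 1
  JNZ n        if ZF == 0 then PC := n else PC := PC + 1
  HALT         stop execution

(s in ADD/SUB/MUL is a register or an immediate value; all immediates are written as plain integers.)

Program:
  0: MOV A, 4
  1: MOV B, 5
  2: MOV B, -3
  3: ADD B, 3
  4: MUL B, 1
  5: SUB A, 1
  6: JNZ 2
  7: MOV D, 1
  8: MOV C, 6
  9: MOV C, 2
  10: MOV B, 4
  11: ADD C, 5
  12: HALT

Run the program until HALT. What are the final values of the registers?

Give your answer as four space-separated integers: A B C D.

Step 1: PC=0 exec 'MOV A, 4'. After: A=4 B=0 C=0 D=0 ZF=0 PC=1
Step 2: PC=1 exec 'MOV B, 5'. After: A=4 B=5 C=0 D=0 ZF=0 PC=2
Step 3: PC=2 exec 'MOV B, -3'. After: A=4 B=-3 C=0 D=0 ZF=0 PC=3
Step 4: PC=3 exec 'ADD B, 3'. After: A=4 B=0 C=0 D=0 ZF=1 PC=4
Step 5: PC=4 exec 'MUL B, 1'. After: A=4 B=0 C=0 D=0 ZF=1 PC=5
Step 6: PC=5 exec 'SUB A, 1'. After: A=3 B=0 C=0 D=0 ZF=0 PC=6
Step 7: PC=6 exec 'JNZ 2'. After: A=3 B=0 C=0 D=0 ZF=0 PC=2
Step 8: PC=2 exec 'MOV B, -3'. After: A=3 B=-3 C=0 D=0 ZF=0 PC=3
Step 9: PC=3 exec 'ADD B, 3'. After: A=3 B=0 C=0 D=0 ZF=1 PC=4
Step 10: PC=4 exec 'MUL B, 1'. After: A=3 B=0 C=0 D=0 ZF=1 PC=5
Step 11: PC=5 exec 'SUB A, 1'. After: A=2 B=0 C=0 D=0 ZF=0 PC=6
Step 12: PC=6 exec 'JNZ 2'. After: A=2 B=0 C=0 D=0 ZF=0 PC=2
Step 13: PC=2 exec 'MOV B, -3'. After: A=2 B=-3 C=0 D=0 ZF=0 PC=3
Step 14: PC=3 exec 'ADD B, 3'. After: A=2 B=0 C=0 D=0 ZF=1 PC=4
Step 15: PC=4 exec 'MUL B, 1'. After: A=2 B=0 C=0 D=0 ZF=1 PC=5
Step 16: PC=5 exec 'SUB A, 1'. After: A=1 B=0 C=0 D=0 ZF=0 PC=6
Step 17: PC=6 exec 'JNZ 2'. After: A=1 B=0 C=0 D=0 ZF=0 PC=2
Step 18: PC=2 exec 'MOV B, -3'. After: A=1 B=-3 C=0 D=0 ZF=0 PC=3
Step 19: PC=3 exec 'ADD B, 3'. After: A=1 B=0 C=0 D=0 ZF=1 PC=4
Step 20: PC=4 exec 'MUL B, 1'. After: A=1 B=0 C=0 D=0 ZF=1 PC=5
Step 21: PC=5 exec 'SUB A, 1'. After: A=0 B=0 C=0 D=0 ZF=1 PC=6
Step 22: PC=6 exec 'JNZ 2'. After: A=0 B=0 C=0 D=0 ZF=1 PC=7
Step 23: PC=7 exec 'MOV D, 1'. After: A=0 B=0 C=0 D=1 ZF=1 PC=8
Step 24: PC=8 exec 'MOV C, 6'. After: A=0 B=0 C=6 D=1 ZF=1 PC=9
Step 25: PC=9 exec 'MOV C, 2'. After: A=0 B=0 C=2 D=1 ZF=1 PC=10
Step 26: PC=10 exec 'MOV B, 4'. After: A=0 B=4 C=2 D=1 ZF=1 PC=11
Step 27: PC=11 exec 'ADD C, 5'. After: A=0 B=4 C=7 D=1 ZF=0 PC=12
Step 28: PC=12 exec 'HALT'. After: A=0 B=4 C=7 D=1 ZF=0 PC=12 HALTED

Answer: 0 4 7 1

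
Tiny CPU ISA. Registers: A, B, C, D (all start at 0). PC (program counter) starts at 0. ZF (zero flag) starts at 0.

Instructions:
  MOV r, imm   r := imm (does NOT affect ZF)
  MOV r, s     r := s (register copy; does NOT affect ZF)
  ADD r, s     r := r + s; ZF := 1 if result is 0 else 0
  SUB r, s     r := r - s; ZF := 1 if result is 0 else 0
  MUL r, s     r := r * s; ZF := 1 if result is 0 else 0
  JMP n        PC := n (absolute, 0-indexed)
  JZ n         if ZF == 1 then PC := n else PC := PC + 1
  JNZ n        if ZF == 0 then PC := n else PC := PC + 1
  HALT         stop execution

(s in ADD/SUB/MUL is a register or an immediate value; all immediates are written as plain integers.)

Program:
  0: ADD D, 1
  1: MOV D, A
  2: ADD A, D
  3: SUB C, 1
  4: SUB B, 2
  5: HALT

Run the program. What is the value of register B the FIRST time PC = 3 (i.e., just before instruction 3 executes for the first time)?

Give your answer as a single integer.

Step 1: PC=0 exec 'ADD D, 1'. After: A=0 B=0 C=0 D=1 ZF=0 PC=1
Step 2: PC=1 exec 'MOV D, A'. After: A=0 B=0 C=0 D=0 ZF=0 PC=2
Step 3: PC=2 exec 'ADD A, D'. After: A=0 B=0 C=0 D=0 ZF=1 PC=3
First time PC=3: B=0

0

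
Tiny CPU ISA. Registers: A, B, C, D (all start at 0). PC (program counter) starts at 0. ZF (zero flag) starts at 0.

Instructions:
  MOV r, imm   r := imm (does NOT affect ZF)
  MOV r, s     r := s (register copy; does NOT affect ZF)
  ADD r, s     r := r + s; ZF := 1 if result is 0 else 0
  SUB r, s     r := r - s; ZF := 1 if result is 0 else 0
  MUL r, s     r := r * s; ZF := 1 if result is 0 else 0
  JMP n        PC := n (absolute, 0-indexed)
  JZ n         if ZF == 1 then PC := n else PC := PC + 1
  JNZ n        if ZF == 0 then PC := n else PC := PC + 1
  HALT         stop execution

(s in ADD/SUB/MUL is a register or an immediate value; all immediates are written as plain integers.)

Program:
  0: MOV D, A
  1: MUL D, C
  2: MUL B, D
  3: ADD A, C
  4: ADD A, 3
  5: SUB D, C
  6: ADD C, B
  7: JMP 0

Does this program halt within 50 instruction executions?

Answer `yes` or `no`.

Step 1: PC=0 exec 'MOV D, A'. After: A=0 B=0 C=0 D=0 ZF=0 PC=1
Step 2: PC=1 exec 'MUL D, C'. After: A=0 B=0 C=0 D=0 ZF=1 PC=2
Step 3: PC=2 exec 'MUL B, D'. After: A=0 B=0 C=0 D=0 ZF=1 PC=3
Step 4: PC=3 exec 'ADD A, C'. After: A=0 B=0 C=0 D=0 ZF=1 PC=4
Step 5: PC=4 exec 'ADD A, 3'. After: A=3 B=0 C=0 D=0 ZF=0 PC=5
Step 6: PC=5 exec 'SUB D, C'. After: A=3 B=0 C=0 D=0 ZF=1 PC=6
Step 7: PC=6 exec 'ADD C, B'. After: A=3 B=0 C=0 D=0 ZF=1 PC=7
Step 8: PC=7 exec 'JMP 0'. After: A=3 B=0 C=0 D=0 ZF=1 PC=0
Step 9: PC=0 exec 'MOV D, A'. After: A=3 B=0 C=0 D=3 ZF=1 PC=1
Step 10: PC=1 exec 'MUL D, C'. After: A=3 B=0 C=0 D=0 ZF=1 PC=2
Step 11: PC=2 exec 'MUL B, D'. After: A=3 B=0 C=0 D=0 ZF=1 PC=3
Step 12: PC=3 exec 'ADD A, C'. After: A=3 B=0 C=0 D=0 ZF=0 PC=4
Step 13: PC=4 exec 'ADD A, 3'. After: A=6 B=0 C=0 D=0 ZF=0 PC=5
Step 14: PC=5 exec 'SUB D, C'. After: A=6 B=0 C=0 D=0 ZF=1 PC=6
Step 15: PC=6 exec 'ADD C, B'. After: A=6 B=0 C=0 D=0 ZF=1 PC=7
After 50 steps: not halted. PC revisits the same instructions with no path to HALT; will never halt.

Answer: no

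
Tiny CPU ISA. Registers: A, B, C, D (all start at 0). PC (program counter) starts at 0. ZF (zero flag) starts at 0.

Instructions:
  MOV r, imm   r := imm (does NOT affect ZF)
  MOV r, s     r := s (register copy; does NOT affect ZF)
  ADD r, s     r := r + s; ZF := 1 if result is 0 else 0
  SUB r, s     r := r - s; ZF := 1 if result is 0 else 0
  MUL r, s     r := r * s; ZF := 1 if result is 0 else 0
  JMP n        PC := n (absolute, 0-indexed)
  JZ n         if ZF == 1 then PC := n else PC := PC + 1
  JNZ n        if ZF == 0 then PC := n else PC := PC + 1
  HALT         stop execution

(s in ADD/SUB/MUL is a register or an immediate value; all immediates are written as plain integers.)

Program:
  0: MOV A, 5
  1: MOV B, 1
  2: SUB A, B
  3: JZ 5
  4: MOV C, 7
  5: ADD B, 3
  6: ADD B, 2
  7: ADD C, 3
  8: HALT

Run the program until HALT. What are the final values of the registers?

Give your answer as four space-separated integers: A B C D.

Answer: 4 6 10 0

Derivation:
Step 1: PC=0 exec 'MOV A, 5'. After: A=5 B=0 C=0 D=0 ZF=0 PC=1
Step 2: PC=1 exec 'MOV B, 1'. After: A=5 B=1 C=0 D=0 ZF=0 PC=2
Step 3: PC=2 exec 'SUB A, B'. After: A=4 B=1 C=0 D=0 ZF=0 PC=3
Step 4: PC=3 exec 'JZ 5'. After: A=4 B=1 C=0 D=0 ZF=0 PC=4
Step 5: PC=4 exec 'MOV C, 7'. After: A=4 B=1 C=7 D=0 ZF=0 PC=5
Step 6: PC=5 exec 'ADD B, 3'. After: A=4 B=4 C=7 D=0 ZF=0 PC=6
Step 7: PC=6 exec 'ADD B, 2'. After: A=4 B=6 C=7 D=0 ZF=0 PC=7
Step 8: PC=7 exec 'ADD C, 3'. After: A=4 B=6 C=10 D=0 ZF=0 PC=8
Step 9: PC=8 exec 'HALT'. After: A=4 B=6 C=10 D=0 ZF=0 PC=8 HALTED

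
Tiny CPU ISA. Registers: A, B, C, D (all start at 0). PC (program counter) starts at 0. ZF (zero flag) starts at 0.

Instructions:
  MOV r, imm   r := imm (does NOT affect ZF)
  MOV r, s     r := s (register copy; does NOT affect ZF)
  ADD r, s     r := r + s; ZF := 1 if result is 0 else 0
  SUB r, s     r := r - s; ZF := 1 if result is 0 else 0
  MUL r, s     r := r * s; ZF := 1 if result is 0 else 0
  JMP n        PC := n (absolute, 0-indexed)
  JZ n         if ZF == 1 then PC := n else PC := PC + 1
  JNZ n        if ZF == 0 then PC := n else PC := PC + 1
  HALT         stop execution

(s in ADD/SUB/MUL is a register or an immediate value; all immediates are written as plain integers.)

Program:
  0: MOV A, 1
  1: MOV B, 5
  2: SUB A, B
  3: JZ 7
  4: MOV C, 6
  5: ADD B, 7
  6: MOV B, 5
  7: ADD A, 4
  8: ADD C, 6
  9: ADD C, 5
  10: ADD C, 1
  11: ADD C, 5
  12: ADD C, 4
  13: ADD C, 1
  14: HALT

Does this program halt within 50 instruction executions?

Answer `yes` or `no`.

Step 1: PC=0 exec 'MOV A, 1'. After: A=1 B=0 C=0 D=0 ZF=0 PC=1
Step 2: PC=1 exec 'MOV B, 5'. After: A=1 B=5 C=0 D=0 ZF=0 PC=2
Step 3: PC=2 exec 'SUB A, B'. After: A=-4 B=5 C=0 D=0 ZF=0 PC=3
Step 4: PC=3 exec 'JZ 7'. After: A=-4 B=5 C=0 D=0 ZF=0 PC=4
Step 5: PC=4 exec 'MOV C, 6'. After: A=-4 B=5 C=6 D=0 ZF=0 PC=5
Step 6: PC=5 exec 'ADD B, 7'. After: A=-4 B=12 C=6 D=0 ZF=0 PC=6
Step 7: PC=6 exec 'MOV B, 5'. After: A=-4 B=5 C=6 D=0 ZF=0 PC=7
Step 8: PC=7 exec 'ADD A, 4'. After: A=0 B=5 C=6 D=0 ZF=1 PC=8
Step 9: PC=8 exec 'ADD C, 6'. After: A=0 B=5 C=12 D=0 ZF=0 PC=9
Step 10: PC=9 exec 'ADD C, 5'. After: A=0 B=5 C=17 D=0 ZF=0 PC=10
Step 11: PC=10 exec 'ADD C, 1'. After: A=0 B=5 C=18 D=0 ZF=0 PC=11
Step 12: PC=11 exec 'ADD C, 5'. After: A=0 B=5 C=23 D=0 ZF=0 PC=12
Step 13: PC=12 exec 'ADD C, 4'. After: A=0 B=5 C=27 D=0 ZF=0 PC=13
Step 14: PC=13 exec 'ADD C, 1'. After: A=0 B=5 C=28 D=0 ZF=0 PC=14
Step 15: PC=14 exec 'HALT'. After: A=0 B=5 C=28 D=0 ZF=0 PC=14 HALTED

Answer: yes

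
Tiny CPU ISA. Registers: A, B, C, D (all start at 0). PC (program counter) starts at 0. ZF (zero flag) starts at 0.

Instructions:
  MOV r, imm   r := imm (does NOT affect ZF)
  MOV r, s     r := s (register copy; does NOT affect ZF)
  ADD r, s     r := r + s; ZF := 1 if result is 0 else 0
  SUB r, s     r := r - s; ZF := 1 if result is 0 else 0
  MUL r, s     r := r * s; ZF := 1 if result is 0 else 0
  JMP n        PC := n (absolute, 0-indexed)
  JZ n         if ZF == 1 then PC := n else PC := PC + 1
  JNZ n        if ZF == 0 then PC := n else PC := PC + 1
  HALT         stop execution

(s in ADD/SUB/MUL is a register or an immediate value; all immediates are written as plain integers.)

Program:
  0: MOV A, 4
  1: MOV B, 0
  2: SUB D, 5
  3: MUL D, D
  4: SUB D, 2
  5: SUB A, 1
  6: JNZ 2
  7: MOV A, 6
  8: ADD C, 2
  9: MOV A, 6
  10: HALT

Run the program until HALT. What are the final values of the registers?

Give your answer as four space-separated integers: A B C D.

Answer: 6 0 2 10096632322

Derivation:
Step 1: PC=0 exec 'MOV A, 4'. After: A=4 B=0 C=0 D=0 ZF=0 PC=1
Step 2: PC=1 exec 'MOV B, 0'. After: A=4 B=0 C=0 D=0 ZF=0 PC=2
Step 3: PC=2 exec 'SUB D, 5'. After: A=4 B=0 C=0 D=-5 ZF=0 PC=3
Step 4: PC=3 exec 'MUL D, D'. After: A=4 B=0 C=0 D=25 ZF=0 PC=4
Step 5: PC=4 exec 'SUB D, 2'. After: A=4 B=0 C=0 D=23 ZF=0 PC=5
Step 6: PC=5 exec 'SUB A, 1'. After: A=3 B=0 C=0 D=23 ZF=0 PC=6
Step 7: PC=6 exec 'JNZ 2'. After: A=3 B=0 C=0 D=23 ZF=0 PC=2
Step 8: PC=2 exec 'SUB D, 5'. After: A=3 B=0 C=0 D=18 ZF=0 PC=3
Step 9: PC=3 exec 'MUL D, D'. After: A=3 B=0 C=0 D=324 ZF=0 PC=4
Step 10: PC=4 exec 'SUB D, 2'. After: A=3 B=0 C=0 D=322 ZF=0 PC=5
Step 11: PC=5 exec 'SUB A, 1'. After: A=2 B=0 C=0 D=322 ZF=0 PC=6
Step 12: PC=6 exec 'JNZ 2'. After: A=2 B=0 C=0 D=322 ZF=0 PC=2
Step 13: PC=2 exec 'SUB D, 5'. After: A=2 B=0 C=0 D=317 ZF=0 PC=3
Step 14: PC=3 exec 'MUL D, D'. After: A=2 B=0 C=0 D=100489 ZF=0 PC=4
Step 15: PC=4 exec 'SUB D, 2'. After: A=2 B=0 C=0 D=100487 ZF=0 PC=5
Step 16: PC=5 exec 'SUB A, 1'. After: A=1 B=0 C=0 D=100487 ZF=0 PC=6
Step 17: PC=6 exec 'JNZ 2'. After: A=1 B=0 C=0 D=100487 ZF=0 PC=2
Step 18: PC=2 exec 'SUB D, 5'. After: A=1 B=0 C=0 D=100482 ZF=0 PC=3
Step 19: PC=3 exec 'MUL D, D'. After: A=1 B=0 C=0 D=10096632324 ZF=0 PC=4
Step 20: PC=4 exec 'SUB D, 2'. After: A=1 B=0 C=0 D=10096632322 ZF=0 PC=5
Step 21: PC=5 exec 'SUB A, 1'. After: A=0 B=0 C=0 D=10096632322 ZF=1 PC=6
Step 22: PC=6 exec 'JNZ 2'. After: A=0 B=0 C=0 D=10096632322 ZF=1 PC=7
Step 23: PC=7 exec 'MOV A, 6'. After: A=6 B=0 C=0 D=10096632322 ZF=1 PC=8
Step 24: PC=8 exec 'ADD C, 2'. After: A=6 B=0 C=2 D=10096632322 ZF=0 PC=9
Step 25: PC=9 exec 'MOV A, 6'. After: A=6 B=0 C=2 D=10096632322 ZF=0 PC=10
Step 26: PC=10 exec 'HALT'. After: A=6 B=0 C=2 D=10096632322 ZF=0 PC=10 HALTED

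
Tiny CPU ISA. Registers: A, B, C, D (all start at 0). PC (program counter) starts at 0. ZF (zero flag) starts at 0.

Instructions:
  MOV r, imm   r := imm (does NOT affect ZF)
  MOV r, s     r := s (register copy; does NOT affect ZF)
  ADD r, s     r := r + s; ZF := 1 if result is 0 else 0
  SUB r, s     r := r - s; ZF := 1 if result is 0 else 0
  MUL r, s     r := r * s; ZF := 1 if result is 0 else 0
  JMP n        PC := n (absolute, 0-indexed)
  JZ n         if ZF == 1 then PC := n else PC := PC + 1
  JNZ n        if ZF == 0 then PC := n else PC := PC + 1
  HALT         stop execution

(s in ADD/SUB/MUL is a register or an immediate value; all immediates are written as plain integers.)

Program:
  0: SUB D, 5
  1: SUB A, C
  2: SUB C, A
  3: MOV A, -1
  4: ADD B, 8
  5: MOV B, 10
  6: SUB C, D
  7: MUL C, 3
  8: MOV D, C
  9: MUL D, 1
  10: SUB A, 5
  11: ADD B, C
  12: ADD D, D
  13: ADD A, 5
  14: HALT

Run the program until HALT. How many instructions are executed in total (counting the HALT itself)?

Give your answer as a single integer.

Answer: 15

Derivation:
Step 1: PC=0 exec 'SUB D, 5'. After: A=0 B=0 C=0 D=-5 ZF=0 PC=1
Step 2: PC=1 exec 'SUB A, C'. After: A=0 B=0 C=0 D=-5 ZF=1 PC=2
Step 3: PC=2 exec 'SUB C, A'. After: A=0 B=0 C=0 D=-5 ZF=1 PC=3
Step 4: PC=3 exec 'MOV A, -1'. After: A=-1 B=0 C=0 D=-5 ZF=1 PC=4
Step 5: PC=4 exec 'ADD B, 8'. After: A=-1 B=8 C=0 D=-5 ZF=0 PC=5
Step 6: PC=5 exec 'MOV B, 10'. After: A=-1 B=10 C=0 D=-5 ZF=0 PC=6
Step 7: PC=6 exec 'SUB C, D'. After: A=-1 B=10 C=5 D=-5 ZF=0 PC=7
Step 8: PC=7 exec 'MUL C, 3'. After: A=-1 B=10 C=15 D=-5 ZF=0 PC=8
Step 9: PC=8 exec 'MOV D, C'. After: A=-1 B=10 C=15 D=15 ZF=0 PC=9
Step 10: PC=9 exec 'MUL D, 1'. After: A=-1 B=10 C=15 D=15 ZF=0 PC=10
Step 11: PC=10 exec 'SUB A, 5'. After: A=-6 B=10 C=15 D=15 ZF=0 PC=11
Step 12: PC=11 exec 'ADD B, C'. After: A=-6 B=25 C=15 D=15 ZF=0 PC=12
Step 13: PC=12 exec 'ADD D, D'. After: A=-6 B=25 C=15 D=30 ZF=0 PC=13
Step 14: PC=13 exec 'ADD A, 5'. After: A=-1 B=25 C=15 D=30 ZF=0 PC=14
Step 15: PC=14 exec 'HALT'. After: A=-1 B=25 C=15 D=30 ZF=0 PC=14 HALTED
Total instructions executed: 15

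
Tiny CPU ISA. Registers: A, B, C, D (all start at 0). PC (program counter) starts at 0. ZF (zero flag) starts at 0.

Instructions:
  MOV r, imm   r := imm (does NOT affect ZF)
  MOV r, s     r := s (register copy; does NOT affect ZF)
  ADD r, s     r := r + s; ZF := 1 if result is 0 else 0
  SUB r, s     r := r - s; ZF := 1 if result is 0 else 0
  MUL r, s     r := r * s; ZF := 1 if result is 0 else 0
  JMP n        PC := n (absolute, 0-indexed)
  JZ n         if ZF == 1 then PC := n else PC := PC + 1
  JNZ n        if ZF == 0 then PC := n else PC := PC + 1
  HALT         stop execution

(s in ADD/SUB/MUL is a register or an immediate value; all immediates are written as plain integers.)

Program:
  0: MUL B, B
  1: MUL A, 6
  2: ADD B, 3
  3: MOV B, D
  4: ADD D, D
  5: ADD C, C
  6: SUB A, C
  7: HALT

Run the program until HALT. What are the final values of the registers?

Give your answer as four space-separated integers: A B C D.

Step 1: PC=0 exec 'MUL B, B'. After: A=0 B=0 C=0 D=0 ZF=1 PC=1
Step 2: PC=1 exec 'MUL A, 6'. After: A=0 B=0 C=0 D=0 ZF=1 PC=2
Step 3: PC=2 exec 'ADD B, 3'. After: A=0 B=3 C=0 D=0 ZF=0 PC=3
Step 4: PC=3 exec 'MOV B, D'. After: A=0 B=0 C=0 D=0 ZF=0 PC=4
Step 5: PC=4 exec 'ADD D, D'. After: A=0 B=0 C=0 D=0 ZF=1 PC=5
Step 6: PC=5 exec 'ADD C, C'. After: A=0 B=0 C=0 D=0 ZF=1 PC=6
Step 7: PC=6 exec 'SUB A, C'. After: A=0 B=0 C=0 D=0 ZF=1 PC=7
Step 8: PC=7 exec 'HALT'. After: A=0 B=0 C=0 D=0 ZF=1 PC=7 HALTED

Answer: 0 0 0 0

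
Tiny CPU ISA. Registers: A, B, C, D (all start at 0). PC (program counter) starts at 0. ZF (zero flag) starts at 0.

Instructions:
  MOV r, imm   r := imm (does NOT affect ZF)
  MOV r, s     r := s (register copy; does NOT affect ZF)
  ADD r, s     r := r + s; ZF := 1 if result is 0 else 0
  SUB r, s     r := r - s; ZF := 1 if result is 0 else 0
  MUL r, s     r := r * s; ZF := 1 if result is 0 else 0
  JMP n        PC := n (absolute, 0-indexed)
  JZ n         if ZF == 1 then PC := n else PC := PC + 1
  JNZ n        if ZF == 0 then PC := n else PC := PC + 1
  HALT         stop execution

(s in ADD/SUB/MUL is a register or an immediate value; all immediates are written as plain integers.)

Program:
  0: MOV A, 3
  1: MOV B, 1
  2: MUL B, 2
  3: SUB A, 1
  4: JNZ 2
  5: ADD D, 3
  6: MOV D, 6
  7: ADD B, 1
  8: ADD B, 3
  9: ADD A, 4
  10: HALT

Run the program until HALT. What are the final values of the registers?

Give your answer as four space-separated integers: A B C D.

Answer: 4 12 0 6

Derivation:
Step 1: PC=0 exec 'MOV A, 3'. After: A=3 B=0 C=0 D=0 ZF=0 PC=1
Step 2: PC=1 exec 'MOV B, 1'. After: A=3 B=1 C=0 D=0 ZF=0 PC=2
Step 3: PC=2 exec 'MUL B, 2'. After: A=3 B=2 C=0 D=0 ZF=0 PC=3
Step 4: PC=3 exec 'SUB A, 1'. After: A=2 B=2 C=0 D=0 ZF=0 PC=4
Step 5: PC=4 exec 'JNZ 2'. After: A=2 B=2 C=0 D=0 ZF=0 PC=2
Step 6: PC=2 exec 'MUL B, 2'. After: A=2 B=4 C=0 D=0 ZF=0 PC=3
Step 7: PC=3 exec 'SUB A, 1'. After: A=1 B=4 C=0 D=0 ZF=0 PC=4
Step 8: PC=4 exec 'JNZ 2'. After: A=1 B=4 C=0 D=0 ZF=0 PC=2
Step 9: PC=2 exec 'MUL B, 2'. After: A=1 B=8 C=0 D=0 ZF=0 PC=3
Step 10: PC=3 exec 'SUB A, 1'. After: A=0 B=8 C=0 D=0 ZF=1 PC=4
Step 11: PC=4 exec 'JNZ 2'. After: A=0 B=8 C=0 D=0 ZF=1 PC=5
Step 12: PC=5 exec 'ADD D, 3'. After: A=0 B=8 C=0 D=3 ZF=0 PC=6
Step 13: PC=6 exec 'MOV D, 6'. After: A=0 B=8 C=0 D=6 ZF=0 PC=7
Step 14: PC=7 exec 'ADD B, 1'. After: A=0 B=9 C=0 D=6 ZF=0 PC=8
Step 15: PC=8 exec 'ADD B, 3'. After: A=0 B=12 C=0 D=6 ZF=0 PC=9
Step 16: PC=9 exec 'ADD A, 4'. After: A=4 B=12 C=0 D=6 ZF=0 PC=10
Step 17: PC=10 exec 'HALT'. After: A=4 B=12 C=0 D=6 ZF=0 PC=10 HALTED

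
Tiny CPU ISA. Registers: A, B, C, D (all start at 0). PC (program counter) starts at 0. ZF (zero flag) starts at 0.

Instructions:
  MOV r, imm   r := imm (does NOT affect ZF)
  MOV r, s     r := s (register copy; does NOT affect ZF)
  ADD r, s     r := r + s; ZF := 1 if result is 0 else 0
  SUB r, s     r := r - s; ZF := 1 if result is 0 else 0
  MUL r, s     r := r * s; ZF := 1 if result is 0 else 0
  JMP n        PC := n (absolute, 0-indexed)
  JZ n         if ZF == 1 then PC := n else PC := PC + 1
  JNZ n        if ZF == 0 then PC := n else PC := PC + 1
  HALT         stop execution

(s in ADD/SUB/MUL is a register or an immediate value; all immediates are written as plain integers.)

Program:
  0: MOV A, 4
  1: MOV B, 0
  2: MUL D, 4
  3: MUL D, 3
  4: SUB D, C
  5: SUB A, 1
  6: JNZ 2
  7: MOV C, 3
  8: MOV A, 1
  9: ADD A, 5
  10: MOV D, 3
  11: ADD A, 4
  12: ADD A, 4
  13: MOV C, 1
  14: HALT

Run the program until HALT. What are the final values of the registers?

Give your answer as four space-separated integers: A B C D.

Step 1: PC=0 exec 'MOV A, 4'. After: A=4 B=0 C=0 D=0 ZF=0 PC=1
Step 2: PC=1 exec 'MOV B, 0'. After: A=4 B=0 C=0 D=0 ZF=0 PC=2
Step 3: PC=2 exec 'MUL D, 4'. After: A=4 B=0 C=0 D=0 ZF=1 PC=3
Step 4: PC=3 exec 'MUL D, 3'. After: A=4 B=0 C=0 D=0 ZF=1 PC=4
Step 5: PC=4 exec 'SUB D, C'. After: A=4 B=0 C=0 D=0 ZF=1 PC=5
Step 6: PC=5 exec 'SUB A, 1'. After: A=3 B=0 C=0 D=0 ZF=0 PC=6
Step 7: PC=6 exec 'JNZ 2'. After: A=3 B=0 C=0 D=0 ZF=0 PC=2
Step 8: PC=2 exec 'MUL D, 4'. After: A=3 B=0 C=0 D=0 ZF=1 PC=3
Step 9: PC=3 exec 'MUL D, 3'. After: A=3 B=0 C=0 D=0 ZF=1 PC=4
Step 10: PC=4 exec 'SUB D, C'. After: A=3 B=0 C=0 D=0 ZF=1 PC=5
Step 11: PC=5 exec 'SUB A, 1'. After: A=2 B=0 C=0 D=0 ZF=0 PC=6
Step 12: PC=6 exec 'JNZ 2'. After: A=2 B=0 C=0 D=0 ZF=0 PC=2
Step 13: PC=2 exec 'MUL D, 4'. After: A=2 B=0 C=0 D=0 ZF=1 PC=3
Step 14: PC=3 exec 'MUL D, 3'. After: A=2 B=0 C=0 D=0 ZF=1 PC=4
Step 15: PC=4 exec 'SUB D, C'. After: A=2 B=0 C=0 D=0 ZF=1 PC=5
Step 16: PC=5 exec 'SUB A, 1'. After: A=1 B=0 C=0 D=0 ZF=0 PC=6
Step 17: PC=6 exec 'JNZ 2'. After: A=1 B=0 C=0 D=0 ZF=0 PC=2
Step 18: PC=2 exec 'MUL D, 4'. After: A=1 B=0 C=0 D=0 ZF=1 PC=3
Step 19: PC=3 exec 'MUL D, 3'. After: A=1 B=0 C=0 D=0 ZF=1 PC=4
Step 20: PC=4 exec 'SUB D, C'. After: A=1 B=0 C=0 D=0 ZF=1 PC=5
Step 21: PC=5 exec 'SUB A, 1'. After: A=0 B=0 C=0 D=0 ZF=1 PC=6
Step 22: PC=6 exec 'JNZ 2'. After: A=0 B=0 C=0 D=0 ZF=1 PC=7
Step 23: PC=7 exec 'MOV C, 3'. After: A=0 B=0 C=3 D=0 ZF=1 PC=8
Step 24: PC=8 exec 'MOV A, 1'. After: A=1 B=0 C=3 D=0 ZF=1 PC=9
Step 25: PC=9 exec 'ADD A, 5'. After: A=6 B=0 C=3 D=0 ZF=0 PC=10
Step 26: PC=10 exec 'MOV D, 3'. After: A=6 B=0 C=3 D=3 ZF=0 PC=11
Step 27: PC=11 exec 'ADD A, 4'. After: A=10 B=0 C=3 D=3 ZF=0 PC=12
Step 28: PC=12 exec 'ADD A, 4'. After: A=14 B=0 C=3 D=3 ZF=0 PC=13
Step 29: PC=13 exec 'MOV C, 1'. After: A=14 B=0 C=1 D=3 ZF=0 PC=14
Step 30: PC=14 exec 'HALT'. After: A=14 B=0 C=1 D=3 ZF=0 PC=14 HALTED

Answer: 14 0 1 3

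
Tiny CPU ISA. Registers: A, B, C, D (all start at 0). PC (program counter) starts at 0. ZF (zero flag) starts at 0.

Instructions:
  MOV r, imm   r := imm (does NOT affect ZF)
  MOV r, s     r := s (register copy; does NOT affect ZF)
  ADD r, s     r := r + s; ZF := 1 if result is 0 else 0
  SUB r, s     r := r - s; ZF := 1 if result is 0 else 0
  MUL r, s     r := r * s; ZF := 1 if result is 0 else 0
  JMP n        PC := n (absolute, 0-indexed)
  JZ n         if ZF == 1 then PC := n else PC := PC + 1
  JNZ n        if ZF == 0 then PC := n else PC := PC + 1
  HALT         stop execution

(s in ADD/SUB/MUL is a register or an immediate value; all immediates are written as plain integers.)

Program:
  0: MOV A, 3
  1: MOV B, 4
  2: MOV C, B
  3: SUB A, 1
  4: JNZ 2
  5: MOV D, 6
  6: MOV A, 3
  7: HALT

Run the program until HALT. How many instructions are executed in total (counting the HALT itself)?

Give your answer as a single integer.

Step 1: PC=0 exec 'MOV A, 3'. After: A=3 B=0 C=0 D=0 ZF=0 PC=1
Step 2: PC=1 exec 'MOV B, 4'. After: A=3 B=4 C=0 D=0 ZF=0 PC=2
Step 3: PC=2 exec 'MOV C, B'. After: A=3 B=4 C=4 D=0 ZF=0 PC=3
Step 4: PC=3 exec 'SUB A, 1'. After: A=2 B=4 C=4 D=0 ZF=0 PC=4
Step 5: PC=4 exec 'JNZ 2'. After: A=2 B=4 C=4 D=0 ZF=0 PC=2
Step 6: PC=2 exec 'MOV C, B'. After: A=2 B=4 C=4 D=0 ZF=0 PC=3
Step 7: PC=3 exec 'SUB A, 1'. After: A=1 B=4 C=4 D=0 ZF=0 PC=4
Step 8: PC=4 exec 'JNZ 2'. After: A=1 B=4 C=4 D=0 ZF=0 PC=2
Step 9: PC=2 exec 'MOV C, B'. After: A=1 B=4 C=4 D=0 ZF=0 PC=3
Step 10: PC=3 exec 'SUB A, 1'. After: A=0 B=4 C=4 D=0 ZF=1 PC=4
Step 11: PC=4 exec 'JNZ 2'. After: A=0 B=4 C=4 D=0 ZF=1 PC=5
Step 12: PC=5 exec 'MOV D, 6'. After: A=0 B=4 C=4 D=6 ZF=1 PC=6
Step 13: PC=6 exec 'MOV A, 3'. After: A=3 B=4 C=4 D=6 ZF=1 PC=7
Step 14: PC=7 exec 'HALT'. After: A=3 B=4 C=4 D=6 ZF=1 PC=7 HALTED
Total instructions executed: 14

Answer: 14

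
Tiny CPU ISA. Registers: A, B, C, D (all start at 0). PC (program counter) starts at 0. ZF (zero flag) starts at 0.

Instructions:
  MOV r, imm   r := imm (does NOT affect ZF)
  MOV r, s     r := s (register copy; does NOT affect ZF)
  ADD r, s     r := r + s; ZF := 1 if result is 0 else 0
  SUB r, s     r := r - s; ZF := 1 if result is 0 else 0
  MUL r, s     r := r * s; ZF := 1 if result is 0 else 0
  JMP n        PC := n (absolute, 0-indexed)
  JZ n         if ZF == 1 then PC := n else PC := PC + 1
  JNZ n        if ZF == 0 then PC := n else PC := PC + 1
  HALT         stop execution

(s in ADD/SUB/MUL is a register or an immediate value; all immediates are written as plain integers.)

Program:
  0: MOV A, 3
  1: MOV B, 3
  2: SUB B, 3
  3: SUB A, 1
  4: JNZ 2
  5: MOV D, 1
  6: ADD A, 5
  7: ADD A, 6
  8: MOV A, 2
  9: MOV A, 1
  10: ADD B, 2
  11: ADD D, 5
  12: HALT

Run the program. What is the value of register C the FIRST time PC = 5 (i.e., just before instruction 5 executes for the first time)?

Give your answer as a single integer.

Step 1: PC=0 exec 'MOV A, 3'. After: A=3 B=0 C=0 D=0 ZF=0 PC=1
Step 2: PC=1 exec 'MOV B, 3'. After: A=3 B=3 C=0 D=0 ZF=0 PC=2
Step 3: PC=2 exec 'SUB B, 3'. After: A=3 B=0 C=0 D=0 ZF=1 PC=3
Step 4: PC=3 exec 'SUB A, 1'. After: A=2 B=0 C=0 D=0 ZF=0 PC=4
Step 5: PC=4 exec 'JNZ 2'. After: A=2 B=0 C=0 D=0 ZF=0 PC=2
Step 6: PC=2 exec 'SUB B, 3'. After: A=2 B=-3 C=0 D=0 ZF=0 PC=3
Step 7: PC=3 exec 'SUB A, 1'. After: A=1 B=-3 C=0 D=0 ZF=0 PC=4
Step 8: PC=4 exec 'JNZ 2'. After: A=1 B=-3 C=0 D=0 ZF=0 PC=2
Step 9: PC=2 exec 'SUB B, 3'. After: A=1 B=-6 C=0 D=0 ZF=0 PC=3
Step 10: PC=3 exec 'SUB A, 1'. After: A=0 B=-6 C=0 D=0 ZF=1 PC=4
Step 11: PC=4 exec 'JNZ 2'. After: A=0 B=-6 C=0 D=0 ZF=1 PC=5
First time PC=5: C=0

0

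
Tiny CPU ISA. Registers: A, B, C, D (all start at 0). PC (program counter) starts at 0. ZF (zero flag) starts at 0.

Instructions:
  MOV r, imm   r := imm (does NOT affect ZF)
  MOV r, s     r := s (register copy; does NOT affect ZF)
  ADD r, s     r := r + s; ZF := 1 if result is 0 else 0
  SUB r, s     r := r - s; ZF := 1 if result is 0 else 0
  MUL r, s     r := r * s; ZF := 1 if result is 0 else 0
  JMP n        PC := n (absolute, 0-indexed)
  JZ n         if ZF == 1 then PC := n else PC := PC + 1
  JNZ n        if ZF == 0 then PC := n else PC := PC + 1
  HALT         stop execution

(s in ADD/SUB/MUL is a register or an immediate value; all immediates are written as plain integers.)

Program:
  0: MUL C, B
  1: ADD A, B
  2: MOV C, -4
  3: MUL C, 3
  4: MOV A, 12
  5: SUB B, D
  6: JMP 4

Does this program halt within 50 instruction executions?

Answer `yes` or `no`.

Answer: no

Derivation:
Step 1: PC=0 exec 'MUL C, B'. After: A=0 B=0 C=0 D=0 ZF=1 PC=1
Step 2: PC=1 exec 'ADD A, B'. After: A=0 B=0 C=0 D=0 ZF=1 PC=2
Step 3: PC=2 exec 'MOV C, -4'. After: A=0 B=0 C=-4 D=0 ZF=1 PC=3
Step 4: PC=3 exec 'MUL C, 3'. After: A=0 B=0 C=-12 D=0 ZF=0 PC=4
Step 5: PC=4 exec 'MOV A, 12'. After: A=12 B=0 C=-12 D=0 ZF=0 PC=5
Step 6: PC=5 exec 'SUB B, D'. After: A=12 B=0 C=-12 D=0 ZF=1 PC=6
Step 7: PC=6 exec 'JMP 4'. After: A=12 B=0 C=-12 D=0 ZF=1 PC=4
Step 8: PC=4 exec 'MOV A, 12'. After: A=12 B=0 C=-12 D=0 ZF=1 PC=5
Step 9: PC=5 exec 'SUB B, D'. After: A=12 B=0 C=-12 D=0 ZF=1 PC=6
State after step 9 equals state after step 6: the program is in a cycle of length 3 and will never halt.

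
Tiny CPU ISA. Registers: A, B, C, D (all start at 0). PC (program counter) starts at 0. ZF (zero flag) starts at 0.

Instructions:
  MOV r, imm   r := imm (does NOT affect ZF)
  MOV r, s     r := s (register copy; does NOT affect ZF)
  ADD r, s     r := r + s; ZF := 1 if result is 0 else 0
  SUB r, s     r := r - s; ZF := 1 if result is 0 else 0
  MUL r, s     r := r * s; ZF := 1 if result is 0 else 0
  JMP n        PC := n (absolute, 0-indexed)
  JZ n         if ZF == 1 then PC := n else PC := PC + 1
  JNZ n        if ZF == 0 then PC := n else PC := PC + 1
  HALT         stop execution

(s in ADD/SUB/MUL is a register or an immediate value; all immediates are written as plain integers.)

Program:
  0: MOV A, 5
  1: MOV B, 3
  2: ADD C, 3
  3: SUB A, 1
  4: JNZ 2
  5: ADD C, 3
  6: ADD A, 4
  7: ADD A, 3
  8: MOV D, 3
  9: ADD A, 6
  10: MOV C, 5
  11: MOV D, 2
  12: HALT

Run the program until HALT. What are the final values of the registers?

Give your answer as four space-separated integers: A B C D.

Step 1: PC=0 exec 'MOV A, 5'. After: A=5 B=0 C=0 D=0 ZF=0 PC=1
Step 2: PC=1 exec 'MOV B, 3'. After: A=5 B=3 C=0 D=0 ZF=0 PC=2
Step 3: PC=2 exec 'ADD C, 3'. After: A=5 B=3 C=3 D=0 ZF=0 PC=3
Step 4: PC=3 exec 'SUB A, 1'. After: A=4 B=3 C=3 D=0 ZF=0 PC=4
Step 5: PC=4 exec 'JNZ 2'. After: A=4 B=3 C=3 D=0 ZF=0 PC=2
Step 6: PC=2 exec 'ADD C, 3'. After: A=4 B=3 C=6 D=0 ZF=0 PC=3
Step 7: PC=3 exec 'SUB A, 1'. After: A=3 B=3 C=6 D=0 ZF=0 PC=4
Step 8: PC=4 exec 'JNZ 2'. After: A=3 B=3 C=6 D=0 ZF=0 PC=2
Step 9: PC=2 exec 'ADD C, 3'. After: A=3 B=3 C=9 D=0 ZF=0 PC=3
Step 10: PC=3 exec 'SUB A, 1'. After: A=2 B=3 C=9 D=0 ZF=0 PC=4
Step 11: PC=4 exec 'JNZ 2'. After: A=2 B=3 C=9 D=0 ZF=0 PC=2
Step 12: PC=2 exec 'ADD C, 3'. After: A=2 B=3 C=12 D=0 ZF=0 PC=3
Step 13: PC=3 exec 'SUB A, 1'. After: A=1 B=3 C=12 D=0 ZF=0 PC=4
Step 14: PC=4 exec 'JNZ 2'. After: A=1 B=3 C=12 D=0 ZF=0 PC=2
Step 15: PC=2 exec 'ADD C, 3'. After: A=1 B=3 C=15 D=0 ZF=0 PC=3
Step 16: PC=3 exec 'SUB A, 1'. After: A=0 B=3 C=15 D=0 ZF=1 PC=4
Step 17: PC=4 exec 'JNZ 2'. After: A=0 B=3 C=15 D=0 ZF=1 PC=5
Step 18: PC=5 exec 'ADD C, 3'. After: A=0 B=3 C=18 D=0 ZF=0 PC=6
Step 19: PC=6 exec 'ADD A, 4'. After: A=4 B=3 C=18 D=0 ZF=0 PC=7
Step 20: PC=7 exec 'ADD A, 3'. After: A=7 B=3 C=18 D=0 ZF=0 PC=8
Step 21: PC=8 exec 'MOV D, 3'. After: A=7 B=3 C=18 D=3 ZF=0 PC=9
Step 22: PC=9 exec 'ADD A, 6'. After: A=13 B=3 C=18 D=3 ZF=0 PC=10
Step 23: PC=10 exec 'MOV C, 5'. After: A=13 B=3 C=5 D=3 ZF=0 PC=11
Step 24: PC=11 exec 'MOV D, 2'. After: A=13 B=3 C=5 D=2 ZF=0 PC=12
Step 25: PC=12 exec 'HALT'. After: A=13 B=3 C=5 D=2 ZF=0 PC=12 HALTED

Answer: 13 3 5 2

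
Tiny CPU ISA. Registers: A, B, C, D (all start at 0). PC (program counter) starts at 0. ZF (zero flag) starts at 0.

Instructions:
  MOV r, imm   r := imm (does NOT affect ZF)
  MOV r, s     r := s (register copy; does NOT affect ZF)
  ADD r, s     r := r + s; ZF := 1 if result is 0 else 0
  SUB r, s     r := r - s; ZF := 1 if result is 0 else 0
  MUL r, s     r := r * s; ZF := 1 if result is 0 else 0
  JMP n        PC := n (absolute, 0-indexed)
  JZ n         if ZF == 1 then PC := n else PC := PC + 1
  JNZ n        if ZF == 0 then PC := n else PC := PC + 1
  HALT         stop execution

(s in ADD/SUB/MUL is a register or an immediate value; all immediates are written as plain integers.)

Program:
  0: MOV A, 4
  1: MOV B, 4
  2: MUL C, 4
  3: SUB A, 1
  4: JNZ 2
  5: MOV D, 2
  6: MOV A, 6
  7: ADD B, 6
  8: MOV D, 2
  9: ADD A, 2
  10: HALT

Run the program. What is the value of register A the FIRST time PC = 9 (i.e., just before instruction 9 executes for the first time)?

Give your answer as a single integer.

Step 1: PC=0 exec 'MOV A, 4'. After: A=4 B=0 C=0 D=0 ZF=0 PC=1
Step 2: PC=1 exec 'MOV B, 4'. After: A=4 B=4 C=0 D=0 ZF=0 PC=2
Step 3: PC=2 exec 'MUL C, 4'. After: A=4 B=4 C=0 D=0 ZF=1 PC=3
Step 4: PC=3 exec 'SUB A, 1'. After: A=3 B=4 C=0 D=0 ZF=0 PC=4
Step 5: PC=4 exec 'JNZ 2'. After: A=3 B=4 C=0 D=0 ZF=0 PC=2
Step 6: PC=2 exec 'MUL C, 4'. After: A=3 B=4 C=0 D=0 ZF=1 PC=3
Step 7: PC=3 exec 'SUB A, 1'. After: A=2 B=4 C=0 D=0 ZF=0 PC=4
Step 8: PC=4 exec 'JNZ 2'. After: A=2 B=4 C=0 D=0 ZF=0 PC=2
Step 9: PC=2 exec 'MUL C, 4'. After: A=2 B=4 C=0 D=0 ZF=1 PC=3
Step 10: PC=3 exec 'SUB A, 1'. After: A=1 B=4 C=0 D=0 ZF=0 PC=4
Step 11: PC=4 exec 'JNZ 2'. After: A=1 B=4 C=0 D=0 ZF=0 PC=2
Step 12: PC=2 exec 'MUL C, 4'. After: A=1 B=4 C=0 D=0 ZF=1 PC=3
Step 13: PC=3 exec 'SUB A, 1'. After: A=0 B=4 C=0 D=0 ZF=1 PC=4
Step 14: PC=4 exec 'JNZ 2'. After: A=0 B=4 C=0 D=0 ZF=1 PC=5
Step 15: PC=5 exec 'MOV D, 2'. After: A=0 B=4 C=0 D=2 ZF=1 PC=6
Step 16: PC=6 exec 'MOV A, 6'. After: A=6 B=4 C=0 D=2 ZF=1 PC=7
Step 17: PC=7 exec 'ADD B, 6'. After: A=6 B=10 C=0 D=2 ZF=0 PC=8
Step 18: PC=8 exec 'MOV D, 2'. After: A=6 B=10 C=0 D=2 ZF=0 PC=9
First time PC=9: A=6

6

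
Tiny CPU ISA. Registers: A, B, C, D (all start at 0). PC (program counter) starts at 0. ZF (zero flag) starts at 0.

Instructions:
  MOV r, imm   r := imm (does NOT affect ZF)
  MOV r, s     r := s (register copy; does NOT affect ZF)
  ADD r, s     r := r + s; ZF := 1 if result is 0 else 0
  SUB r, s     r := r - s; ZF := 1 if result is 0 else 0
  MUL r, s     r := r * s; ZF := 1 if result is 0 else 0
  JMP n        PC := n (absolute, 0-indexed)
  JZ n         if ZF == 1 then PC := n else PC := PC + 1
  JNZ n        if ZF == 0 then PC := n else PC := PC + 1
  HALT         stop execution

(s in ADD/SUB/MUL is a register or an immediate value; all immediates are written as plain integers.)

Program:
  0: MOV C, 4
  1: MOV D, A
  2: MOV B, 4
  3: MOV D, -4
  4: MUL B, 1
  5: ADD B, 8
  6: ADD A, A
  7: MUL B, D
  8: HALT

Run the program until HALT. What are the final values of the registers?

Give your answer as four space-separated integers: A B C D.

Step 1: PC=0 exec 'MOV C, 4'. After: A=0 B=0 C=4 D=0 ZF=0 PC=1
Step 2: PC=1 exec 'MOV D, A'. After: A=0 B=0 C=4 D=0 ZF=0 PC=2
Step 3: PC=2 exec 'MOV B, 4'. After: A=0 B=4 C=4 D=0 ZF=0 PC=3
Step 4: PC=3 exec 'MOV D, -4'. After: A=0 B=4 C=4 D=-4 ZF=0 PC=4
Step 5: PC=4 exec 'MUL B, 1'. After: A=0 B=4 C=4 D=-4 ZF=0 PC=5
Step 6: PC=5 exec 'ADD B, 8'. After: A=0 B=12 C=4 D=-4 ZF=0 PC=6
Step 7: PC=6 exec 'ADD A, A'. After: A=0 B=12 C=4 D=-4 ZF=1 PC=7
Step 8: PC=7 exec 'MUL B, D'. After: A=0 B=-48 C=4 D=-4 ZF=0 PC=8
Step 9: PC=8 exec 'HALT'. After: A=0 B=-48 C=4 D=-4 ZF=0 PC=8 HALTED

Answer: 0 -48 4 -4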